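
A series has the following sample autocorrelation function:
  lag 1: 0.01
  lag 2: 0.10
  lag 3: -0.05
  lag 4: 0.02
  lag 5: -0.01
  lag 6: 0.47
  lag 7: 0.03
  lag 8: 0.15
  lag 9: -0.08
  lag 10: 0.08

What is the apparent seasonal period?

6

The largest autocorrelation is r_6 = 0.47; the remaining lags stay at or below 0.15.
The dominant spike at lag 6 indicates a seasonal period of 6.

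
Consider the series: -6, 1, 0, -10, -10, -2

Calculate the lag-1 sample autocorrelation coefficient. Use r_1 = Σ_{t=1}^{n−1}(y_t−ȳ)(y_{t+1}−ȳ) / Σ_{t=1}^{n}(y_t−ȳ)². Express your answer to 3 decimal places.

Mean ȳ = (-6 + 1 + 0 − 10 − 10 − 2)/6 = -4.5000
Σ(y_t−ȳ)(y_{t+1}−ȳ) = (-8.2500) + (24.7500) + (-24.7500) + (30.2500) + (-13.7500) = 8.2500
Denominator Σ(y_t−ȳ)² = 119.5000
r_1 = 8.2500 / 119.5000 = 0.069

0.069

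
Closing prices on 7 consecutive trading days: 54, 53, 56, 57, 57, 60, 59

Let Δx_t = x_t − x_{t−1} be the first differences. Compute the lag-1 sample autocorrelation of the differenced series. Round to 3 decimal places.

First differences Δx: -1, 3, 1, 0, 3, -1
Mean of differences = 0.8333
Numerator Σ(Δx_t−Δx̄)(Δx_{t+1}−Δx̄) = -9.5278
Denominator Σ(Δx_t−Δx̄)² = 16.8333
r_1(Δx) = -9.5278 / 16.8333 = -0.566

-0.566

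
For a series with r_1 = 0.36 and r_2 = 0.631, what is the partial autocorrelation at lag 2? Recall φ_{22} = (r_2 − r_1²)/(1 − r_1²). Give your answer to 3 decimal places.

0.576

φ_{22} = (r_2 − r_1²) / (1 − r_1²)
r_1² = (0.36)² = 0.1296
Numerator = 0.631 − 0.1296 = 0.5014; denominator = 1 − 0.1296 = 0.8704
φ_{22} = 0.5014 / 0.8704 = 0.576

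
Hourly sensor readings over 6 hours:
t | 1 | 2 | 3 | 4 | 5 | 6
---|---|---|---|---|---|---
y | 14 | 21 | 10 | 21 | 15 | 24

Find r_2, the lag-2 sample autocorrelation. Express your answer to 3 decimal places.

Mean ȳ = (14 + 21 + 10 + 21 + 15 + 24)/6 = 17.5000
Numerator Σ_{t=1}^{4}(y_t−ȳ)(y_{t+2}−ȳ) = 80.0000
Denominator Σ(y_t−ȳ)² = 141.5000
r_2 = 80.0000 / 141.5000 = 0.565

0.565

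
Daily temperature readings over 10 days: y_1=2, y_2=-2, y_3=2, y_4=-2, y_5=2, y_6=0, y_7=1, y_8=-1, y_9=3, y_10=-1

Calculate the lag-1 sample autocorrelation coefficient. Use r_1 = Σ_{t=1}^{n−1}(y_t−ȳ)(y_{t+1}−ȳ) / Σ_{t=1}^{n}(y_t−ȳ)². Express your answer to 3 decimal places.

Mean ȳ = (2 − 2 + 2 − 2 + 2 + 0 + 1 − 1 + 3 − 1)/10 = 0.4000
Numerator Σ_{t=1}^{9}(y_t−ȳ)(y_{t+1}−ȳ) = -24.3600
Denominator Σ(y_t−ȳ)² = 30.4000
r_1 = -24.3600 / 30.4000 = -0.801

-0.801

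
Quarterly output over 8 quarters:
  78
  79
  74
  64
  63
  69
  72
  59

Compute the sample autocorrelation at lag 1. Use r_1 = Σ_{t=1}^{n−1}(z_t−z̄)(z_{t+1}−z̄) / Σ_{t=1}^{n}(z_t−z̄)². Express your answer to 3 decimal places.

0.294

Mean z̄ = (78 + 79 + 74 + 64 + 63 + 69 + 72 + 59)/8 = 69.7500
Deviations from mean: 8.2500, 9.2500, 4.2500, -5.7500, -6.7500, -0.7500, 2.2500, -10.7500
Numerator Σ_{t=1}^{7}(z_t−z̄)(z_{t+1}−z̄) = 109.1875
Denominator Σ(z_t−z̄)² = 371.5000
r_1 = 109.1875 / 371.5000 = 0.294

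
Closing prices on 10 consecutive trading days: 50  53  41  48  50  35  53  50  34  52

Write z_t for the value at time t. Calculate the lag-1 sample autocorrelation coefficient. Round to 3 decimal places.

Mean z̄ = (50 + 53 + 41 + 48 + 50 + 35 + 53 + 50 + 34 + 52)/10 = 46.6000
Numerator Σ_{t=1}^{9}(z_t−z̄)(z_{t+1}−z̄) = -219.9600
Denominator Σ(z_t−z̄)² = 472.4000
r_1 = -219.9600 / 472.4000 = -0.466

-0.466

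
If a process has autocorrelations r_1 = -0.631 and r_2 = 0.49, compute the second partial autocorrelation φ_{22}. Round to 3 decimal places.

0.153

φ_{22} = (r_2 − r_1²) / (1 − r_1²)
r_1² = (-0.631)² = 0.398161
Numerator = 0.49 − 0.3982 = 0.0918; denominator = 1 − 0.3982 = 0.6018
φ_{22} = 0.0918 / 0.6018 = 0.153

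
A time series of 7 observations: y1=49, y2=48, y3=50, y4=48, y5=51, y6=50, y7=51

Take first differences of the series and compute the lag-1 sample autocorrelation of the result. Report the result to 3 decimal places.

First differences Δy: -1, 2, -2, 3, -1, 1
Mean of differences = 0.3333
Numerator Σ(Δy_t−Δȳ)(Δy_{t+1}−Δȳ) = -16.7778
Denominator Σ(Δy_t−Δȳ)² = 19.3333
r_1(Δy) = -16.7778 / 19.3333 = -0.868

-0.868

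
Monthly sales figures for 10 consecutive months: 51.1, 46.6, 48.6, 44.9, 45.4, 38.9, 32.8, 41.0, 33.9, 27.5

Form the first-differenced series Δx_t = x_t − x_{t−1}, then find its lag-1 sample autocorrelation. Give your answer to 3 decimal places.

First differences Δx: -4.5, 2.0, -3.7, 0.5, -6.5, -6.1, 8.2, -7.1, -6.4
Mean of differences = -2.6222
Numerator Σ(Δx_t−Δx̄)(Δx_{t+1}−Δx̄) = -84.8283
Denominator Σ(Δx_t−Δx̄)² = 214.3756
r_1(Δx) = -84.8283 / 214.3756 = -0.396

-0.396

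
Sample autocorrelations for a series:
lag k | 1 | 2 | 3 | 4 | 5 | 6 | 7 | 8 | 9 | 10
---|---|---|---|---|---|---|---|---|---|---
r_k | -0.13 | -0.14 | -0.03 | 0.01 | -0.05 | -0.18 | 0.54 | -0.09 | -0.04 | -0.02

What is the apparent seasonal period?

7

The largest autocorrelation is r_7 = 0.54; the remaining lags stay at or below 0.01.
The dominant spike at lag 7 indicates a seasonal period of 7.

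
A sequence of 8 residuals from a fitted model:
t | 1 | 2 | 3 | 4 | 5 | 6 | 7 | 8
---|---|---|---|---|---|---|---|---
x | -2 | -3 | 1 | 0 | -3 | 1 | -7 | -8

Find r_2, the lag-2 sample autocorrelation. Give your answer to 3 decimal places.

Mean x̄ = (-2 − 3 + 1 + 0 − 3 + 1 − 7 − 8)/8 = -2.6250
Deviations from mean: 0.6250, -0.3750, 3.6250, 2.6250, -0.3750, 3.6250, -4.3750, -5.3750
Σ(x_t−x̄)(x_{t+2}−x̄) = (2.2656) + (-0.9844) + (-1.3594) + (9.5156) + (1.6406) + (-19.4844) = -8.4063
Denominator Σ(x_t−x̄)² = 81.8750
r_2 = -8.4063 / 81.8750 = -0.103

-0.103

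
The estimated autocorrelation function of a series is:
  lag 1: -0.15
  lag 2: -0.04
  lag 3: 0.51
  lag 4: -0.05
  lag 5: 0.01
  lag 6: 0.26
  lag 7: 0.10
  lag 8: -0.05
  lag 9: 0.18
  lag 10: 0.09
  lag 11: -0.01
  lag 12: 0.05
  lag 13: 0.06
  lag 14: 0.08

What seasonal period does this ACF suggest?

3

The largest autocorrelation is r_3 = 0.51, with weaker echoes at lags 6 (0.26) and 9 (0.18); the remaining lags stay at or below 0.10.
The dominant spike at lag 3 indicates a seasonal period of 3.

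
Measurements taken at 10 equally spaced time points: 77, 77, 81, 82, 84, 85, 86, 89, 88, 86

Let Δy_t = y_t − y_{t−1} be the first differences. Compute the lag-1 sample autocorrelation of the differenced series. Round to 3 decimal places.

-0.036

First differences Δy: 0, 4, 1, 2, 1, 1, 3, -1, -2
Mean of differences = 1.0000
Numerator Σ(Δy_t−Δȳ)(Δy_{t+1}−Δȳ) = -1.0000
Denominator Σ(Δy_t−Δȳ)² = 28.0000
r_1(Δy) = -1.0000 / 28.0000 = -0.036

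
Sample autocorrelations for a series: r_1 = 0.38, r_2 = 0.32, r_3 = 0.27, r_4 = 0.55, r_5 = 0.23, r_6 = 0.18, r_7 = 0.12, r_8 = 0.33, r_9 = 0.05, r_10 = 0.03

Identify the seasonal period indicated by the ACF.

4

The largest autocorrelation is r_4 = 0.55; the remaining lags stay at or below 0.38. The elevated value at lag 1 (0.38), dropping to 0.32 at lag 2, reflects decaying short-term dependence rather than seasonality.
The dominant spike at lag 4 indicates a seasonal period of 4.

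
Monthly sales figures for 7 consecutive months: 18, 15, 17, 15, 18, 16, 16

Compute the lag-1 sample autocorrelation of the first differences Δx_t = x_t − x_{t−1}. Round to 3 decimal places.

-0.742

First differences Δx: -3, 2, -2, 3, -2, 0
Mean of differences = -0.3333
Numerator Σ(Δx_t−Δx̄)(Δx_{t+1}−Δx̄) = -21.7778
Denominator Σ(Δx_t−Δx̄)² = 29.3333
r_1(Δx) = -21.7778 / 29.3333 = -0.742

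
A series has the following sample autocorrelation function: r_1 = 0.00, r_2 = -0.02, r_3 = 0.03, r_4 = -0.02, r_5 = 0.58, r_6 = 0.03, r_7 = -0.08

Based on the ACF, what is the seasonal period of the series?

The largest autocorrelation is r_5 = 0.58; the remaining lags stay at or below 0.03.
The dominant spike at lag 5 indicates a seasonal period of 5.

5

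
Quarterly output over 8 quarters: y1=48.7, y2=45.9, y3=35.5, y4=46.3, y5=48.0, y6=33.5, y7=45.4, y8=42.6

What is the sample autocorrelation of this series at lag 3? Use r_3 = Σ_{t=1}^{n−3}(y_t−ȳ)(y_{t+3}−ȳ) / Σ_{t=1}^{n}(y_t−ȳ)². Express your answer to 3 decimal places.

Mean ȳ = (48.7 + 45.9 + 35.5 + 46.3 + 48.0 + 33.5 + 45.4 + 42.6)/8 = 43.2375
Σ(y_t−ȳ)(y_{t+3}−ȳ) = (16.7289) + (12.6802) + (75.3439) + (6.6227) + (-3.0361) = 108.3395
Denominator Σ(y_t−ȳ)² = 228.7588
r_3 = 108.3395 / 228.7588 = 0.474

0.474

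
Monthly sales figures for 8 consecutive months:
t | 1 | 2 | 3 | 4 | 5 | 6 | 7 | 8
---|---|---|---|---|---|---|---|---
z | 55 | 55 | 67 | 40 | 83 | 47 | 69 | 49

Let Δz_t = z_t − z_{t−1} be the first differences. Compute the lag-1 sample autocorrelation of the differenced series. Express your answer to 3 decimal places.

First differences Δz: 0, 12, -27, 43, -36, 22, -20
Mean of differences = -0.8571
Numerator Σ(Δz_t−Δz̄)(Δz_{t+1}−Δz̄) = -4253.7347
Denominator Σ(Δz_t−Δz̄)² = 4896.8571
r_1(Δz) = -4253.7347 / 4896.8571 = -0.869

-0.869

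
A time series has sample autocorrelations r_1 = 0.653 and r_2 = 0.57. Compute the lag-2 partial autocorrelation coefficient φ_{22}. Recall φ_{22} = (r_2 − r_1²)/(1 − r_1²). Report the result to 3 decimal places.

0.250

φ_{22} = (r_2 − r_1²) / (1 − r_1²)
r_1² = (0.653)² = 0.426409
Numerator = 0.57 − 0.4264 = 0.1436; denominator = 1 − 0.4264 = 0.5736
φ_{22} = 0.1436 / 0.5736 = 0.250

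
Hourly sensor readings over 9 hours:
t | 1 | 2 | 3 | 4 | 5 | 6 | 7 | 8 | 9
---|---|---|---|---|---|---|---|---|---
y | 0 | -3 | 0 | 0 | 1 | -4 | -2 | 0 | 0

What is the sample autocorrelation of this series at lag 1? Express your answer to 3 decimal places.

Mean ȳ = (0 − 3 + 0 + 0 + 1 − 4 − 2 + 0 + 0)/9 = -0.8889
Numerator Σ_{t=1}^{8}(y_t−ȳ)(y_{t+1}−ȳ) = -3.9012
Denominator Σ(y_t−ȳ)² = 22.8889
r_1 = -3.9012 / 22.8889 = -0.170

-0.170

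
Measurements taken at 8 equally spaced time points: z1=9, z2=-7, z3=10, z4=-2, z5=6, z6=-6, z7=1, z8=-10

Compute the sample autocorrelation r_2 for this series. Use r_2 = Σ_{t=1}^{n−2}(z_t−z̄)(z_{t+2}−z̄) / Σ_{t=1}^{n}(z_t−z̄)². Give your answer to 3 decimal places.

Mean z̄ = (9 − 7 + 10 − 2 + 6 − 6 + 1 − 10)/8 = 0.1250
Deviations from mean: 8.8750, -7.1250, 9.8750, -2.1250, 5.8750, -6.1250, 0.8750, -10.1250
Numerator Σ_{t=1}^{6}(z_t−z̄)(z_{t+2}−z̄) = 240.9688
Denominator Σ(z_t−z̄)² = 406.8750
r_2 = 240.9688 / 406.8750 = 0.592

0.592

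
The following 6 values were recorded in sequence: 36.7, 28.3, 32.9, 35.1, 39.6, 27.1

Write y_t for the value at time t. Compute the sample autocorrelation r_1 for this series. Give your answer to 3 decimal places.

Mean ȳ = (36.7 + 28.3 + 32.9 + 35.1 + 39.6 + 27.1)/6 = 33.2833
Numerator Σ_{t=1}^{5}(y_t−ȳ)(y_{t+1}−ȳ) = -43.3953
Denominator Σ(y_t−ȳ)² = 118.0883
r_1 = -43.3953 / 118.0883 = -0.367

-0.367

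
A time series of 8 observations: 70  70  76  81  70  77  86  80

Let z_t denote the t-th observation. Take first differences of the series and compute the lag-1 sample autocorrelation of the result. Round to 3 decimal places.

-0.353

First differences Δz: 0, 6, 5, -11, 7, 9, -6
Mean of differences = 1.4286
Numerator Σ(Δz_t−Δz̄)(Δz_{t+1}−Δz̄) = -117.8980
Denominator Σ(Δz_t−Δz̄)² = 333.7143
r_1(Δz) = -117.8980 / 333.7143 = -0.353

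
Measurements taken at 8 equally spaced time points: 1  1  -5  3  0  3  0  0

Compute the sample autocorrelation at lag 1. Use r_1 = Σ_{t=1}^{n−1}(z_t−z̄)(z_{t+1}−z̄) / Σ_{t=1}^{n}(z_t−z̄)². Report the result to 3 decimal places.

Mean z̄ = (1 + 1 − 5 + 3 + 0 + 3 + 0 + 0)/8 = 0.3750
Deviations from mean: 0.6250, 0.6250, -5.3750, 2.6250, -0.3750, 2.6250, -0.3750, -0.3750
Σ(z_t−z̄)(z_{t+1}−z̄) = (0.3906) + (-3.3594) + (-14.1094) + (-0.9844) + (-0.9844) + (-0.9844) + (0.1406) = -19.8906
Denominator Σ(z_t−z̄)² = 43.8750
r_1 = -19.8906 / 43.8750 = -0.453

-0.453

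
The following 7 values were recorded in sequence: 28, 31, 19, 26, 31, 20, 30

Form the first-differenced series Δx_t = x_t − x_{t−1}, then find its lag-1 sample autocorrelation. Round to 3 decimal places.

First differences Δx: 3, -12, 7, 5, -11, 10
Mean of differences = 0.3333
Numerator Σ(Δx_t−Δx̄)(Δx_{t+1}−Δx̄) = -246.4444
Denominator Σ(Δx_t−Δx̄)² = 447.3333
r_1(Δx) = -246.4444 / 447.3333 = -0.551

-0.551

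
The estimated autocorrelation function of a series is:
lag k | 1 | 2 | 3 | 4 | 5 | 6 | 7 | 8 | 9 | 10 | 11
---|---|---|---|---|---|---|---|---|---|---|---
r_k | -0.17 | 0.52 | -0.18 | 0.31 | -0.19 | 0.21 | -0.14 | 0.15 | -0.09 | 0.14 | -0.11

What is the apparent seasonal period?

The largest autocorrelation is r_2 = 0.52, with weaker echoes at lags 4 (0.31), 6 (0.21) and 8 (0.15); the remaining lags stay at or below 0.14.
The dominant spike at lag 2 indicates a seasonal period of 2.

2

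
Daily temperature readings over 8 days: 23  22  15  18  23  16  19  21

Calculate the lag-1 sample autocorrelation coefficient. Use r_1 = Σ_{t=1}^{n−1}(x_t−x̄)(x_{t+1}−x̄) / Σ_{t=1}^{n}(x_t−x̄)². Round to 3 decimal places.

-0.173

Mean x̄ = (23 + 22 + 15 + 18 + 23 + 16 + 19 + 21)/8 = 19.6250
Deviations from mean: 3.3750, 2.3750, -4.6250, -1.6250, 3.3750, -3.6250, -0.6250, 1.3750
Σ(x_t−x̄)(x_{t+1}−x̄) = (8.0156) + (-10.9844) + (7.5156) + (-5.4844) + (-12.2344) + (2.2656) + (-0.8594) = -11.7656
Denominator Σ(x_t−x̄)² = 67.8750
r_1 = -11.7656 / 67.8750 = -0.173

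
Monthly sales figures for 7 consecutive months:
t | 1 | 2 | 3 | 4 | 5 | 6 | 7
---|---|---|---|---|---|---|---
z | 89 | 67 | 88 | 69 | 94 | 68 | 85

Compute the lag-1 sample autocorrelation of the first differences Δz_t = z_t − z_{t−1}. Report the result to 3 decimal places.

First differences Δz: -22, 21, -19, 25, -26, 17
Mean of differences = -0.6667
Numerator Σ(Δz_t−Δz̄)(Δz_{t+1}−Δz̄) = -2427.7778
Denominator Σ(Δz_t−Δz̄)² = 2873.3333
r_1(Δz) = -2427.7778 / 2873.3333 = -0.845

-0.845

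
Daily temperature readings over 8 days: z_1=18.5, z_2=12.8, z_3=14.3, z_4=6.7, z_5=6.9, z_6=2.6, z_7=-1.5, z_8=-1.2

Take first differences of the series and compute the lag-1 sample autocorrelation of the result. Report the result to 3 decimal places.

First differences Δz: -5.7, 1.5, -7.6, 0.2, -4.3, -4.1, 0.3
Mean of differences = -2.8143
Numerator Σ(Δz_t−Δz̄)(Δz_{t+1}−Δz̄) = -54.0945
Denominator Σ(Δz_t−Δz̄)² = 72.4886
r_1(Δz) = -54.0945 / 72.4886 = -0.746

-0.746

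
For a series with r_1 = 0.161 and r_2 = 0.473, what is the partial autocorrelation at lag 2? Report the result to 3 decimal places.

φ_{22} = (r_2 − r_1²) / (1 − r_1²)
r_1² = (0.161)² = 0.025921
Numerator = 0.473 − 0.0259 = 0.4471; denominator = 1 − 0.0259 = 0.9741
φ_{22} = 0.4471 / 0.9741 = 0.459

0.459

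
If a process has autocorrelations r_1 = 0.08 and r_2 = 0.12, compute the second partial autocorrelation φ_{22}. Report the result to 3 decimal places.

φ_{22} = (r_2 − r_1²) / (1 − r_1²)
r_1² = (0.08)² = 0.0064
Numerator = 0.12 − 0.0064 = 0.1136; denominator = 1 − 0.0064 = 0.9936
φ_{22} = 0.1136 / 0.9936 = 0.114

0.114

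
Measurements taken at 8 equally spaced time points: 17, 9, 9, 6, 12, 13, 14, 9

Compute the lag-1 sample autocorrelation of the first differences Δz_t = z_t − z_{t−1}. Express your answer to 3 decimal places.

First differences Δz: -8, 0, -3, 6, 1, 1, -5
Mean of differences = -1.1429
Numerator Σ(Δz_t−Δz̄)(Δz_{t+1}−Δz̄) = -11.5918
Denominator Σ(Δz_t−Δz̄)² = 126.8571
r_1(Δz) = -11.5918 / 126.8571 = -0.091

-0.091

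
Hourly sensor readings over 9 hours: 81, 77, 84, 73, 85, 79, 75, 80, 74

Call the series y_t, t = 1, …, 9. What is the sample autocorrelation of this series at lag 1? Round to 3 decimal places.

Mean ȳ = (81 + 77 + 84 + 73 + 85 + 79 + 75 + 80 + 74)/9 = 78.6667
Numerator Σ_{t=1}^{8}(y_t−ȳ)(y_{t+1}−ȳ) = -89.1111
Denominator Σ(y_t−ȳ)² = 146.0000
r_1 = -89.1111 / 146.0000 = -0.610

-0.610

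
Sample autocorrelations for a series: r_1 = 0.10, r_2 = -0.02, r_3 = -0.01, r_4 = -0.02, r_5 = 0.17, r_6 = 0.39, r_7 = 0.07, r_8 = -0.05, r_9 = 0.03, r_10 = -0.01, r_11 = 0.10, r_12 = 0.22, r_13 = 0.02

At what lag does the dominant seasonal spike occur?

The largest autocorrelation is r_6 = 0.39, with a weaker echo at lag 12 (0.22); the remaining lags stay at or below 0.17.
The dominant spike at lag 6 indicates a seasonal period of 6.

6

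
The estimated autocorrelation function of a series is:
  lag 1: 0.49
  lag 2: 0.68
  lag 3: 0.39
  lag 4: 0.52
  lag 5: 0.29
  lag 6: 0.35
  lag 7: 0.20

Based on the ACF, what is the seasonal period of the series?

2

The largest autocorrelation is r_2 = 0.68, with a weaker echo at lag 4 (0.52); the remaining lags stay at or below 0.49.
The dominant spike at lag 2 indicates a seasonal period of 2.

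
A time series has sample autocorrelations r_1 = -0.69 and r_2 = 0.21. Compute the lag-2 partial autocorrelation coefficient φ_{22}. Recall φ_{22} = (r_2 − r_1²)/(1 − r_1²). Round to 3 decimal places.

-0.508

φ_{22} = (r_2 − r_1²) / (1 − r_1²)
r_1² = (-0.69)² = 0.4761
Numerator = 0.21 − 0.4761 = -0.2661; denominator = 1 − 0.4761 = 0.5239
φ_{22} = -0.2661 / 0.5239 = -0.508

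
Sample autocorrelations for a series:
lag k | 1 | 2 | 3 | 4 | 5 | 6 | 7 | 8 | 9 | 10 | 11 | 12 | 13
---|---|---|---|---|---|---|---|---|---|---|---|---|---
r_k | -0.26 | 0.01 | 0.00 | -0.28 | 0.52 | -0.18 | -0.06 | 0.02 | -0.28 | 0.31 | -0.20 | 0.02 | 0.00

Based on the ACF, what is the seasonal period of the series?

5

The largest autocorrelation is r_5 = 0.52, with a weaker echo at lag 10 (0.31); the remaining lags stay at or below 0.02.
The dominant spike at lag 5 indicates a seasonal period of 5.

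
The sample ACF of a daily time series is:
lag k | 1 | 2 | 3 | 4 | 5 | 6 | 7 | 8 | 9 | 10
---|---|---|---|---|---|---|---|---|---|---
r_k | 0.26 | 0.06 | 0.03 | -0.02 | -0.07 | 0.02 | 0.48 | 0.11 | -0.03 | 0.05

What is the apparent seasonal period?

7

The largest autocorrelation is r_7 = 0.48; the remaining lags stay at or below 0.26. The elevated value at lag 1 (0.26), dropping to 0.06 at lag 2, reflects decaying short-term dependence rather than seasonality.
The dominant spike at lag 7 indicates a seasonal period of 7.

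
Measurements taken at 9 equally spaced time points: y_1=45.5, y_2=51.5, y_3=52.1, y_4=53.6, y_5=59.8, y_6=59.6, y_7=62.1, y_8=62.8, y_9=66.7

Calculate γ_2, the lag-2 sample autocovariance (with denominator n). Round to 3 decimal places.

14.571

Mean ȳ = (45.5 + 51.5 + 52.1 + 53.6 + 59.8 + 59.6 + 62.1 + 62.8 + 66.7)/9 = 57.0778
Σ_{t=1}^{7}(y_t−ȳ)(y_{t+2}−ȳ) = 131.1368
γ_2 = 131.1368 / 9 = 14.571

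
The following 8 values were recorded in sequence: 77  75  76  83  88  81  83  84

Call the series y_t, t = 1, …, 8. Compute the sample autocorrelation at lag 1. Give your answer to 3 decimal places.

Mean ȳ = (77 + 75 + 76 + 83 + 88 + 81 + 83 + 84)/8 = 80.8750
Deviations from mean: -3.8750, -5.8750, -4.8750, 2.1250, 7.1250, 0.1250, 2.1250, 3.1250
Numerator Σ_{t=1}^{7}(y_t−ȳ)(y_{t+1}−ȳ) = 63.9844
Denominator Σ(y_t−ȳ)² = 142.8750
r_1 = 63.9844 / 142.8750 = 0.448

0.448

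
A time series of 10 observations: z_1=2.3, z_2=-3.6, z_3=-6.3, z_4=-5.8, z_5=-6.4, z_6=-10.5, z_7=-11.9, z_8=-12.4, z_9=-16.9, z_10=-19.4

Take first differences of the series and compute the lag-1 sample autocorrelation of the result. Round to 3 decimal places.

First differences Δz: -5.9, -2.7, 0.5, -0.6, -4.1, -1.4, -0.5, -4.5, -2.5
Mean of differences = -2.4111
Numerator Σ(Δz_t−Δz̄)(Δz_{t+1}−Δz̄) = -1.2012
Denominator Σ(Δz_t−Δz̄)² = 35.9089
r_1(Δz) = -1.2012 / 35.9089 = -0.033

-0.033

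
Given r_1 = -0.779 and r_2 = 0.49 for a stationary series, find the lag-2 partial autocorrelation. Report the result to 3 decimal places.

φ_{22} = (r_2 − r_1²) / (1 − r_1²)
r_1² = (-0.779)² = 0.606841
Numerator = 0.49 − 0.6068 = -0.1168; denominator = 1 − 0.6068 = 0.3932
φ_{22} = -0.1168 / 0.3932 = -0.297

-0.297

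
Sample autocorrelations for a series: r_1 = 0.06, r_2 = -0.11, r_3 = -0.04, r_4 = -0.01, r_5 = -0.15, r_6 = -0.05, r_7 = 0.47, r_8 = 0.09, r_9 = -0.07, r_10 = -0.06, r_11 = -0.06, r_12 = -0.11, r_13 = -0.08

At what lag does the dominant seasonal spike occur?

7

The largest autocorrelation is r_7 = 0.47; the remaining lags stay at or below 0.09.
The dominant spike at lag 7 indicates a seasonal period of 7.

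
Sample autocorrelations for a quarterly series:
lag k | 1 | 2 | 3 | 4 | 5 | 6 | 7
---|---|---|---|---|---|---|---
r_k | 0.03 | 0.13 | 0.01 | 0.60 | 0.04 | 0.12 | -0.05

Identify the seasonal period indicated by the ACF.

The largest autocorrelation is r_4 = 0.60; the remaining lags stay at or below 0.13.
The dominant spike at lag 4 indicates a seasonal period of 4.

4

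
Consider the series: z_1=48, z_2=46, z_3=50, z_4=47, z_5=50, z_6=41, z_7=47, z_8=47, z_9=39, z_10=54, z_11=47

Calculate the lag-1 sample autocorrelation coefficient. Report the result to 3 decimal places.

-0.463

Mean z̄ = (48 + 46 + 50 + 47 + 50 + 41 + 47 + 47 + 39 + 54 + 47)/11 = 46.9091
Numerator Σ_{t=1}^{10}(z_t−z̄)(z_{t+1}−z̄) = -78.1901
Denominator Σ(z_t−z̄)² = 168.9091
r_1 = -78.1901 / 168.9091 = -0.463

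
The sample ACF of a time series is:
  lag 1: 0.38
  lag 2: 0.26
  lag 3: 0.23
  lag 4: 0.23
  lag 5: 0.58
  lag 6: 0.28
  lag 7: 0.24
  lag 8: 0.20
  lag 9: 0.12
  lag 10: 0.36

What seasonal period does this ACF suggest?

The largest autocorrelation is r_5 = 0.58; the remaining lags stay at or below 0.38. The elevated value at lag 1 (0.38), dropping to 0.26 at lag 2, reflects decaying short-term dependence rather than seasonality.
The dominant spike at lag 5 indicates a seasonal period of 5.

5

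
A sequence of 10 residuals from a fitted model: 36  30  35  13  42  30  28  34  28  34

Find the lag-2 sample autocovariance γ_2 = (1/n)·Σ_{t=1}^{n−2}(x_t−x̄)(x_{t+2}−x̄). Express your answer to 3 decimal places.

8.200

Mean x̄ = (36 + 30 + 35 + 13 + 42 + 30 + 28 + 34 + 28 + 34)/10 = 31.0000
Σ_{t=1}^{8}(x_t−x̄)(x_{t+2}−x̄) = 82.0000
γ_2 = 82.0000 / 10 = 8.200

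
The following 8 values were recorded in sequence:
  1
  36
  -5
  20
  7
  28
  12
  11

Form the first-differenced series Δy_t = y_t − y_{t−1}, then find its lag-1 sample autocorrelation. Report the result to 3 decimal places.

First differences Δy: 35, -41, 25, -13, 21, -16, -1
Mean of differences = 1.4286
Numerator Σ(Δy_t−Δȳ)(Δy_{t+1}−Δȳ) = -3345.7551
Denominator Σ(Δy_t−Δȳ)² = 4383.7143
r_1(Δy) = -3345.7551 / 4383.7143 = -0.763

-0.763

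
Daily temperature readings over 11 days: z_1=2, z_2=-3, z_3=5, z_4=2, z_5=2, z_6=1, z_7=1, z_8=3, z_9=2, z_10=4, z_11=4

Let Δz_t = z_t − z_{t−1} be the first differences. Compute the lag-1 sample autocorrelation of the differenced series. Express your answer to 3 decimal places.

First differences Δz: -5, 8, -3, 0, -1, 0, 2, -1, 2, 0
Mean of differences = 0.2000
Numerator Σ(Δz_t−Δz̄)(Δz_{t+1}−Δz̄) = -69.4400
Denominator Σ(Δz_t−Δz̄)² = 107.6000
r_1(Δz) = -69.4400 / 107.6000 = -0.645

-0.645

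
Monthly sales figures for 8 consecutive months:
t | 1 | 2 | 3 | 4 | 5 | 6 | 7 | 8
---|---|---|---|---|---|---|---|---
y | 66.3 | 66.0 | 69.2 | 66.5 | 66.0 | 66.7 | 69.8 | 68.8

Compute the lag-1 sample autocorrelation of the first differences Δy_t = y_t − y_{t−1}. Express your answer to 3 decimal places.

-0.392

First differences Δy: -0.3, 3.2, -2.7, -0.5, 0.7, 3.1, -1.0
Mean of differences = 0.3571
Numerator Σ(Δy_t−Δȳ)(Δy_{t+1}−Δȳ) = -11.0147
Denominator Σ(Δy_t−Δȳ)² = 28.0771
r_1(Δy) = -11.0147 / 28.0771 = -0.392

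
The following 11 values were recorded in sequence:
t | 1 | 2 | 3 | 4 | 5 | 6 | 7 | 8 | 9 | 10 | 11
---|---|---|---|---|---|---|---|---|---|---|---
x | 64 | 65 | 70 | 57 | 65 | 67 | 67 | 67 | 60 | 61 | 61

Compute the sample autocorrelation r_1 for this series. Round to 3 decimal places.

Mean x̄ = (64 + 65 + 70 + 57 + 65 + 67 + 67 + 67 + 60 + 61 + 61)/11 = 64.0000
Numerator Σ_{t=1}^{10}(x_t−x̄)(x_{t+1}−x̄) = -13.0000
Denominator Σ(x_t−x̄)² = 148.0000
r_1 = -13.0000 / 148.0000 = -0.088

-0.088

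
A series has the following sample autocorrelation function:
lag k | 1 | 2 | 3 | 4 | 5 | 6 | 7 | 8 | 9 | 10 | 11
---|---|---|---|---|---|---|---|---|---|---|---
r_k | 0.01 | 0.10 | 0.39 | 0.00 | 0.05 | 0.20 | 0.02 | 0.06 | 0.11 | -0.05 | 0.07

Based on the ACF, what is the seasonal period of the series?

3

The largest autocorrelation is r_3 = 0.39, with a weaker echo at lag 6 (0.20); the remaining lags stay at or below 0.11.
The dominant spike at lag 3 indicates a seasonal period of 3.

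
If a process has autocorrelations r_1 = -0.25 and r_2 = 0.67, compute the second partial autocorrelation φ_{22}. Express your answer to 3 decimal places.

φ_{22} = (r_2 − r_1²) / (1 − r_1²)
r_1² = (-0.25)² = 0.0625
Numerator = 0.67 − 0.0625 = 0.6075; denominator = 1 − 0.0625 = 0.9375
φ_{22} = 0.6075 / 0.9375 = 0.648

0.648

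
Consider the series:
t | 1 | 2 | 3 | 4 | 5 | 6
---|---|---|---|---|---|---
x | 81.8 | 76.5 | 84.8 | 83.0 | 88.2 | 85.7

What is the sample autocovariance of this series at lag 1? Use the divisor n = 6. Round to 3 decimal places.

1.644

Mean x̄ = (81.8 + 76.5 + 84.8 + 83.0 + 88.2 + 85.7)/6 = 83.3333
Deviations: -1.5333, -6.8333, 1.4667, -0.3333, 4.8667, 2.3667
Σ_{t=1}^{5}(x_t−x̄)(x_{t+1}−x̄) = 9.8622
γ_1 = 9.8622 / 6 = 1.644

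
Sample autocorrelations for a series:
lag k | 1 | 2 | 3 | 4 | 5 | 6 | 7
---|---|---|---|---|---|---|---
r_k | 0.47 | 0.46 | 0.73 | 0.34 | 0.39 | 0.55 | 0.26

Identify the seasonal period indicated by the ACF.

3

The largest autocorrelation is r_3 = 0.73, with a weaker echo at lag 6 (0.55); the remaining lags stay at or below 0.47. The elevated value at lag 1 (0.47), dropping to 0.46 at lag 2, reflects decaying short-term dependence rather than seasonality.
The dominant spike at lag 3 indicates a seasonal period of 3.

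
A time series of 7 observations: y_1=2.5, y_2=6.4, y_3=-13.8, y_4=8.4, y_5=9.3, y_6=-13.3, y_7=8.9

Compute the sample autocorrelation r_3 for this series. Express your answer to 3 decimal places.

0.506

Mean ȳ = (2.5 + 6.4 − 13.8 + 8.4 + 9.3 − 13.3 + 8.9)/7 = 1.2000
Σ(y_t−ȳ)(y_{t+3}−ȳ) = (9.3600) + (42.1200) + (217.5000) + (55.4400) = 324.4200
Denominator Σ(y_t−ȳ)² = 640.7200
r_3 = 324.4200 / 640.7200 = 0.506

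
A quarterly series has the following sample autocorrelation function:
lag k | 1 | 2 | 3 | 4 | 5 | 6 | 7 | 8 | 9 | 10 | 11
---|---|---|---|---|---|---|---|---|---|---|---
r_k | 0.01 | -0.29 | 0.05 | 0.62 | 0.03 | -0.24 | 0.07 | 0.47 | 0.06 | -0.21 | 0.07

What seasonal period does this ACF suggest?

The largest autocorrelation is r_4 = 0.62, with a weaker echo at lag 8 (0.47); the remaining lags stay at or below 0.07.
The dominant spike at lag 4 indicates a seasonal period of 4.

4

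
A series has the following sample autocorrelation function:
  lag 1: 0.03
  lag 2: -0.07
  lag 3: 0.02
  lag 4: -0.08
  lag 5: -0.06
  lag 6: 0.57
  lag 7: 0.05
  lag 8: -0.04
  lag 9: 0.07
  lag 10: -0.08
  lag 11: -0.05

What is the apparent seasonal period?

6

The largest autocorrelation is r_6 = 0.57; the remaining lags stay at or below 0.07.
The dominant spike at lag 6 indicates a seasonal period of 6.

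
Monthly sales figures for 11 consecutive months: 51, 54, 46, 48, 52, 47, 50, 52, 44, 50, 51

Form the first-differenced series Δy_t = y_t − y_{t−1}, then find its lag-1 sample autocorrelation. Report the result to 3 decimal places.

First differences Δy: 3, -8, 2, 4, -5, 3, 2, -8, 6, 1
Mean of differences = 0.0000
Numerator Σ(Δy_t−Δȳ)(Δy_{t+1}−Δȳ) = -119.0000
Denominator Σ(Δy_t−Δȳ)² = 232.0000
r_1(Δy) = -119.0000 / 232.0000 = -0.513

-0.513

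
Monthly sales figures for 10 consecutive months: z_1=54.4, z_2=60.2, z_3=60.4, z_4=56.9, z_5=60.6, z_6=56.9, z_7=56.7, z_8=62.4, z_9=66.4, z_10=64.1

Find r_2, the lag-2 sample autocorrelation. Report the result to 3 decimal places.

Mean z̄ = (54.4 + 60.2 + 60.4 + 56.9 + 60.6 + 56.9 + 56.7 + 62.4 + 66.4 + 64.1)/10 = 59.9000
Numerator Σ_{t=1}^{8}(z_t−z̄)(z_{t+2}−z̄) = -14.3400
Denominator Σ(z_t−z̄)² = 125.4600
r_2 = -14.3400 / 125.4600 = -0.114

-0.114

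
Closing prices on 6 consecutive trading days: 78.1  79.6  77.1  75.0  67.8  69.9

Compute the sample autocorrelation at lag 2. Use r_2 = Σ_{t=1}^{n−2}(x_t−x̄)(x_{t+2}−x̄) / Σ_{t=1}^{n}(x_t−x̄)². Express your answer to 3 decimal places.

Mean x̄ = (78.1 + 79.6 + 77.1 + 75.0 + 67.8 + 69.9)/6 = 74.5833
Deviations from mean: 3.5167, 5.0167, 2.5167, 0.4167, -6.7833, -4.6833
Numerator Σ_{t=1}^{4}(x_t−x̄)(x_{t+2}−x̄) = -8.0822
Denominator Σ(x_t−x̄)² = 111.9883
r_2 = -8.0822 / 111.9883 = -0.072

-0.072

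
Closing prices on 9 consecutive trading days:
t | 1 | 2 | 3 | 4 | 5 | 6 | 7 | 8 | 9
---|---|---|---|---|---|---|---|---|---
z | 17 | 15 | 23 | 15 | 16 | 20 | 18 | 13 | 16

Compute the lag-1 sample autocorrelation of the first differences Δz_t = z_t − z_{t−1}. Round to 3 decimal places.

-0.520

First differences Δz: -2, 8, -8, 1, 4, -2, -5, 3
Mean of differences = -0.1250
Numerator Σ(Δz_t−Δz̄)(Δz_{t+1}−Δz̄) = -97.2656
Denominator Σ(Δz_t−Δz̄)² = 186.8750
r_1(Δz) = -97.2656 / 186.8750 = -0.520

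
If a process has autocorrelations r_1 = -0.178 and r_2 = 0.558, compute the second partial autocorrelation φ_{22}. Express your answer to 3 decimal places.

φ_{22} = (r_2 − r_1²) / (1 − r_1²)
r_1² = (-0.178)² = 0.031684
Numerator = 0.558 − 0.0317 = 0.5263; denominator = 1 − 0.0317 = 0.9683
φ_{22} = 0.5263 / 0.9683 = 0.544

0.544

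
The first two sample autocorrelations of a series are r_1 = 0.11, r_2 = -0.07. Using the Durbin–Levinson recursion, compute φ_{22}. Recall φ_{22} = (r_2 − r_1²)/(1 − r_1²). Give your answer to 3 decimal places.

φ_{22} = (r_2 − r_1²) / (1 − r_1²)
r_1² = (0.11)² = 0.0121
Numerator = -0.07 − 0.0121 = -0.0821; denominator = 1 − 0.0121 = 0.9879
φ_{22} = -0.0821 / 0.9879 = -0.083

-0.083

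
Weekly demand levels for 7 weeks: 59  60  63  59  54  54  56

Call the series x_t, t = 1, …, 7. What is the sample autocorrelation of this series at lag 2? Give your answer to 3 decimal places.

-0.131

Mean x̄ = (59 + 60 + 63 + 59 + 54 + 54 + 56)/7 = 57.8571
Deviations from mean: 1.1429, 2.1429, 5.1429, 1.1429, -3.8571, -3.8571, -1.8571
Numerator Σ_{t=1}^{5}(x_t−x̄)(x_{t+2}−x̄) = -8.7551
Denominator Σ(x_t−x̄)² = 66.8571
r_2 = -8.7551 / 66.8571 = -0.131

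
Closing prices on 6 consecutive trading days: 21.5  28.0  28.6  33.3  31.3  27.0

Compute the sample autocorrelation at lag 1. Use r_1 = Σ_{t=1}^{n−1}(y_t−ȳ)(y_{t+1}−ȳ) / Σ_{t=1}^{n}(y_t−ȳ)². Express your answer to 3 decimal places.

Mean ȳ = (21.5 + 28.0 + 28.6 + 33.3 + 31.3 + 27.0)/6 = 28.2833
Σ(y_t−ȳ)(y_{t+1}−ȳ) = (1.9219) + (-0.0897) + (1.5886) + (15.1336) + (-3.8714) = 14.6831
Denominator Σ(y_t−ȳ)² = 82.1083
r_1 = 14.6831 / 82.1083 = 0.179

0.179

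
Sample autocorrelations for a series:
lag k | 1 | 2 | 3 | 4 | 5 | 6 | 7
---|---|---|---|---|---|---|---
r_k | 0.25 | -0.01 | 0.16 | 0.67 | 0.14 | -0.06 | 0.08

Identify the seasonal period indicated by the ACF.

The largest autocorrelation is r_4 = 0.67; the remaining lags stay at or below 0.25.
The dominant spike at lag 4 indicates a seasonal period of 4.

4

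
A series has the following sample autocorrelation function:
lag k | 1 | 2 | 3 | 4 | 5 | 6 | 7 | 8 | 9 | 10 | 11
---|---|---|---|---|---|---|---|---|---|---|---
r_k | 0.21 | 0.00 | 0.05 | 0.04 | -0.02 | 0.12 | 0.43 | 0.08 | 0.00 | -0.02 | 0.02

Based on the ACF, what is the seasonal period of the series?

The largest autocorrelation is r_7 = 0.43; the remaining lags stay at or below 0.21. The elevated value at lag 1 (0.21), dropping to 0.00 at lag 2, reflects decaying short-term dependence rather than seasonality.
The dominant spike at lag 7 indicates a seasonal period of 7.

7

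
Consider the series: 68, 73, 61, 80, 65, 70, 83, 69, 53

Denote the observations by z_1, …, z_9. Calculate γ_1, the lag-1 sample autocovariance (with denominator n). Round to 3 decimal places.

Mean z̄ = (68 + 73 + 61 + 80 + 65 + 70 + 83 + 69 + 53)/9 = 69.1111
Σ_{t=1}^{8}(z_t−z̄)(z_{t+1}−z̄) = -160.0123
γ_1 = -160.0123 / 9 = -17.779

-17.779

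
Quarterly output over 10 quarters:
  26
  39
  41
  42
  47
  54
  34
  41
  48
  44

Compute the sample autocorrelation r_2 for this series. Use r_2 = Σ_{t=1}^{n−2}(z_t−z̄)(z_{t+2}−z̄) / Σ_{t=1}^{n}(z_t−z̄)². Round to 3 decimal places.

Mean z̄ = (26 + 39 + 41 + 42 + 47 + 54 + 34 + 41 + 48 + 44)/10 = 41.6000
Numerator Σ_{t=1}^{8}(z_t−z̄)(z_{t+2}−z̄) = -88.5200
Denominator Σ(z_t−z̄)² = 538.4000
r_2 = -88.5200 / 538.4000 = -0.164

-0.164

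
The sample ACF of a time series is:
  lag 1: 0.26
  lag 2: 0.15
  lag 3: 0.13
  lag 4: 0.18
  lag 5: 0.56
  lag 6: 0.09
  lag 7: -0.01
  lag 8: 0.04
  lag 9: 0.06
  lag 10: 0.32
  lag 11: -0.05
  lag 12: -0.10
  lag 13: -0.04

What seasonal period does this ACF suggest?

5

The largest autocorrelation is r_5 = 0.56, with a weaker echo at lag 10 (0.32); the remaining lags stay at or below 0.26. The elevated value at lag 1 (0.26), dropping to 0.15 at lag 2, reflects decaying short-term dependence rather than seasonality.
The dominant spike at lag 5 indicates a seasonal period of 5.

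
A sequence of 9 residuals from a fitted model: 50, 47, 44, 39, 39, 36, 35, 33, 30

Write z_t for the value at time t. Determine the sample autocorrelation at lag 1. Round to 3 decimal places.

Mean z̄ = (50 + 47 + 44 + 39 + 39 + 36 + 35 + 33 + 30)/9 = 39.2222
Numerator Σ_{t=1}^{8}(z_t−z̄)(z_{t+1}−z̄) = 217.9506
Denominator Σ(z_t−z̄)² = 351.5556
r_1 = 217.9506 / 351.5556 = 0.620

0.620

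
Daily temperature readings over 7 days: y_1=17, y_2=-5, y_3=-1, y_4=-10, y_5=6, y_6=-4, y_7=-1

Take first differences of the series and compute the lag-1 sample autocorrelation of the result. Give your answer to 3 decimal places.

-0.520

First differences Δy: -22, 4, -9, 16, -10, 3
Mean of differences = -3.0000
Numerator Σ(Δy_t−Δȳ)(Δy_{t+1}−Δȳ) = -464.0000
Denominator Σ(Δy_t−Δȳ)² = 892.0000
r_1(Δy) = -464.0000 / 892.0000 = -0.520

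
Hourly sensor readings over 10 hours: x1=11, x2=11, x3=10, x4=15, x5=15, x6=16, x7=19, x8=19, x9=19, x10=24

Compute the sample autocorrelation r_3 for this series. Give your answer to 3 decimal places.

0.157

Mean x̄ = (11 + 11 + 10 + 15 + 15 + 16 + 19 + 19 + 19 + 24)/10 = 15.9000
Numerator Σ_{t=1}^{7}(x_t−x̄)(x_{t+3}−x̄) = 28.0700
Denominator Σ(x_t−x̄)² = 178.9000
r_3 = 28.0700 / 178.9000 = 0.157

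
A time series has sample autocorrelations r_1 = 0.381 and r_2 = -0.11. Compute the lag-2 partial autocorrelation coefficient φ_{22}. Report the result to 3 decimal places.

φ_{22} = (r_2 − r_1²) / (1 − r_1²)
r_1² = (0.381)² = 0.145161
Numerator = -0.11 − 0.1452 = -0.2552; denominator = 1 − 0.1452 = 0.8548
φ_{22} = -0.2552 / 0.8548 = -0.298

-0.298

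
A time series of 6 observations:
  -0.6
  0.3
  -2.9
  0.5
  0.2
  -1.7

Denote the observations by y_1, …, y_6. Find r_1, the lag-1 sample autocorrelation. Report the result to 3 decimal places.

Mean ȳ = (-0.6 + 0.3 − 2.9 + 0.5 + 0.2 − 1.7)/6 = -0.7000
Deviations from mean: 0.1000, 1.0000, -2.2000, 1.2000, 0.9000, -1.0000
Σ(y_t−ȳ)(y_{t+1}−ȳ) = (0.1000) + (-2.2000) + (-2.6400) + (1.0800) + (-0.9000) = -4.5600
Denominator Σ(y_t−ȳ)² = 9.1000
r_1 = -4.5600 / 9.1000 = -0.501

-0.501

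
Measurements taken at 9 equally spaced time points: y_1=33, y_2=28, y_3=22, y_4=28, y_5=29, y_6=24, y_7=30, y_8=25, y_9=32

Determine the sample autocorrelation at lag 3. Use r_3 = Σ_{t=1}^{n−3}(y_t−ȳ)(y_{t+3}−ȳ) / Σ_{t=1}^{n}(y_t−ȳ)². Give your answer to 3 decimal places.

Mean ȳ = (33 + 28 + 22 + 28 + 29 + 24 + 30 + 25 + 32)/9 = 27.8889
Numerator Σ_{t=1}^{6}(y_t−ȳ)(y_{t+3}−ȳ) = 4.6296
Denominator Σ(y_t−ȳ)² = 106.8889
r_3 = 4.6296 / 106.8889 = 0.043

0.043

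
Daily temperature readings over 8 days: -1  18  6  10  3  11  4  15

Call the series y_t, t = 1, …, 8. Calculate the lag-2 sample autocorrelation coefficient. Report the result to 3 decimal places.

Mean ȳ = (-1 + 18 + 6 + 10 + 3 + 11 + 4 + 15)/8 = 8.2500
Deviations from mean: -9.2500, 9.7500, -2.2500, 1.7500, -5.2500, 2.7500, -4.2500, 6.7500
Numerator Σ_{t=1}^{6}(y_t−ȳ)(y_{t+2}−ȳ) = 95.3750
Denominator Σ(y_t−ȳ)² = 287.5000
r_2 = 95.3750 / 287.5000 = 0.332

0.332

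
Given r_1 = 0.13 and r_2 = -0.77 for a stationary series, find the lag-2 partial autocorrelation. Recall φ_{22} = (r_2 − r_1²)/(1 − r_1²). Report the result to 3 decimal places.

-0.800

φ_{22} = (r_2 − r_1²) / (1 − r_1²)
r_1² = (0.13)² = 0.0169
Numerator = -0.77 − 0.0169 = -0.7869; denominator = 1 − 0.0169 = 0.9831
φ_{22} = -0.7869 / 0.9831 = -0.800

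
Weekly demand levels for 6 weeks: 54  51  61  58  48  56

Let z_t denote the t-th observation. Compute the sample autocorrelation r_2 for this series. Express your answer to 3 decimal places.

Mean z̄ = (54 + 51 + 61 + 58 + 48 + 56)/6 = 54.6667
Numerator Σ_{t=1}^{4}(z_t−z̄)(z_{t+2}−z̄) = -54.2222
Denominator Σ(z_t−z̄)² = 111.3333
r_2 = -54.2222 / 111.3333 = -0.487

-0.487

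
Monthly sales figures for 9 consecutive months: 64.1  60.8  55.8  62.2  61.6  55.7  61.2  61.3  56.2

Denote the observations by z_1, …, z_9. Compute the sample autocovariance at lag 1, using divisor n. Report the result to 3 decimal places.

-2.378

Mean z̄ = (64.1 + 60.8 + 55.8 + 62.2 + 61.6 + 55.7 + 61.2 + 61.3 + 56.2)/9 = 59.8778
Σ_{t=1}^{8}(z_t−z̄)(z_{t+1}−z̄) = -21.4060
γ_1 = -21.4060 / 9 = -2.378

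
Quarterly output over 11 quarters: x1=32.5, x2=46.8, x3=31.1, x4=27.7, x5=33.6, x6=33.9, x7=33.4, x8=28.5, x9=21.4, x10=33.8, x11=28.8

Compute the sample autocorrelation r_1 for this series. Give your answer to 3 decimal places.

0.011

Mean x̄ = (32.5 + 46.8 + 31.1 + 27.7 + 33.6 + 33.9 + 33.4 + 28.5 + 21.4 + 33.8 + 28.8)/11 = 31.9545
Numerator Σ_{t=1}^{10}(x_t−x̄)(x_{t+1}−x̄) = 4.2279
Denominator Σ(x_t−x̄)² = 384.7873
r_1 = 4.2279 / 384.7873 = 0.011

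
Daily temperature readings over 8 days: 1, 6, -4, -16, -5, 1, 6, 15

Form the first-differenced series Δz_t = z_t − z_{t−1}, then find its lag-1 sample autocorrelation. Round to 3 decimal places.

0.149

First differences Δz: 5, -10, -12, 11, 6, 5, 9
Mean of differences = 2.0000
Numerator Σ(Δz_t−Δz̄)(Δz_{t+1}−Δz̄) = 75.0000
Denominator Σ(Δz_t−Δz̄)² = 504.0000
r_1(Δz) = 75.0000 / 504.0000 = 0.149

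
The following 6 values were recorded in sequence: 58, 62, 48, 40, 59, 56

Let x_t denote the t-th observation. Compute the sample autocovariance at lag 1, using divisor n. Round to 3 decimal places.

1.134

Mean x̄ = (58 + 62 + 48 + 40 + 59 + 56)/6 = 53.8333
Deviations: 4.1667, 8.1667, -5.8333, -13.8333, 5.1667, 2.1667
Σ_{t=1}^{5}(x_t−x̄)(x_{t+1}−x̄) = 6.8056
γ_1 = 6.8056 / 6 = 1.134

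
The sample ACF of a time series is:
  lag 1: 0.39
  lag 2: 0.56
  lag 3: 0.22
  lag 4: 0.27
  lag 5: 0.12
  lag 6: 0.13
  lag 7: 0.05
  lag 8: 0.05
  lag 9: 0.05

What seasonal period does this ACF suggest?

The largest autocorrelation is r_2 = 0.56; the remaining lags stay at or below 0.39.
The dominant spike at lag 2 indicates a seasonal period of 2.

2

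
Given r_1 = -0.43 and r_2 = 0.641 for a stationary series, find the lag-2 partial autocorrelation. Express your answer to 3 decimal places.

φ_{22} = (r_2 − r_1²) / (1 − r_1²)
r_1² = (-0.43)² = 0.1849
Numerator = 0.641 − 0.1849 = 0.4561; denominator = 1 − 0.1849 = 0.8151
φ_{22} = 0.4561 / 0.8151 = 0.560

0.560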